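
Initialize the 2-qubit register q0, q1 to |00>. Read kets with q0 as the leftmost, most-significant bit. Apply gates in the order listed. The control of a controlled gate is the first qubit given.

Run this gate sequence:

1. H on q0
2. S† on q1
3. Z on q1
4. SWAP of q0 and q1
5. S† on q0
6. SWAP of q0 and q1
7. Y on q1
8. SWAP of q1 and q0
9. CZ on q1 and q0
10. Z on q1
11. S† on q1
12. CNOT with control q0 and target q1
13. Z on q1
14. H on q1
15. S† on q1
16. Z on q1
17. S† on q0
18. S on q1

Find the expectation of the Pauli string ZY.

The observable ZY averages to 1.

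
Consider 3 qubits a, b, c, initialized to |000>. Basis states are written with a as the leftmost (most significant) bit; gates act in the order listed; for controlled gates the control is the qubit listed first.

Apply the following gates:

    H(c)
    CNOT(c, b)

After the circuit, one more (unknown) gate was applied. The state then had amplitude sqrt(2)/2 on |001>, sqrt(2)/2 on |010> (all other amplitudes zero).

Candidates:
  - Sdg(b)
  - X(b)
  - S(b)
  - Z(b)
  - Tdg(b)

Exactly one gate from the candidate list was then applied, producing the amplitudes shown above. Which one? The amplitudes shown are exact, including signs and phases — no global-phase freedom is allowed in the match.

The applied gate was X(b).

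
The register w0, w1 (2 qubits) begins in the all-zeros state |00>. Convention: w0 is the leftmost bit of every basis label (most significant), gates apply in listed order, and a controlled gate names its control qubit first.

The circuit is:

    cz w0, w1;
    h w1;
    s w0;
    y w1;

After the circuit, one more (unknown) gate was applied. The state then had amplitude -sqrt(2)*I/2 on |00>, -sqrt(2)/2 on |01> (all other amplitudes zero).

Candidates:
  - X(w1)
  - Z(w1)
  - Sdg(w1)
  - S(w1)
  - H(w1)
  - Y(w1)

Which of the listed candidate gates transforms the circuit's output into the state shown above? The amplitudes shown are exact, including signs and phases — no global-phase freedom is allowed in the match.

The applied gate was S(w1).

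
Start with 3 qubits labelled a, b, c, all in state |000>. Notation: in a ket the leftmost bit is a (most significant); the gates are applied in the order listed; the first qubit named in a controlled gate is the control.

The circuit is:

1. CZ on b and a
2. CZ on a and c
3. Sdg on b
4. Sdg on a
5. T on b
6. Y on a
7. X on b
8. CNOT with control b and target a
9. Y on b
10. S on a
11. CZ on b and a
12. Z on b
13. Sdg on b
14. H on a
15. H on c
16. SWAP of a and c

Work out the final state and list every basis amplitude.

After the circuit, the state carries amplitude 1/2 on |000>, 1/2 on |001>, 0 on |010>, 0 on |011>, 1/2 on |100>, 1/2 on |101>, 0 on |110>, 0 on |111>.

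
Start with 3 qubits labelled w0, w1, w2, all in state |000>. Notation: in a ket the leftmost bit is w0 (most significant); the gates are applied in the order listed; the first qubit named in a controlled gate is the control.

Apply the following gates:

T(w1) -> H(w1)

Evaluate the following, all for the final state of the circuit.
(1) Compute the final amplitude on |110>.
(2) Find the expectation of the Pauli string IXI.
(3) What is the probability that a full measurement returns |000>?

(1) The amplitude on |110> is 0.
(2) In the final state, IXI has expectation 1.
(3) The probability of measuring |000> is 1/2.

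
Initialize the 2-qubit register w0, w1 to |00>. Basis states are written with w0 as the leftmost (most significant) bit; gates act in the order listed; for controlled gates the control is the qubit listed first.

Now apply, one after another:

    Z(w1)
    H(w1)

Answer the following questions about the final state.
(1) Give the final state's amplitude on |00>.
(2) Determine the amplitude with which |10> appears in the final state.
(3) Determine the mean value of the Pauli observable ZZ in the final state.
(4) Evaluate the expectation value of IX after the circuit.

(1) |00> carries amplitude sqrt(2)/2 in the final state.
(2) |10> carries amplitude 0 in the final state.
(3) The expectation value of ZZ is 0.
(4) In the final state, IX has expectation 1.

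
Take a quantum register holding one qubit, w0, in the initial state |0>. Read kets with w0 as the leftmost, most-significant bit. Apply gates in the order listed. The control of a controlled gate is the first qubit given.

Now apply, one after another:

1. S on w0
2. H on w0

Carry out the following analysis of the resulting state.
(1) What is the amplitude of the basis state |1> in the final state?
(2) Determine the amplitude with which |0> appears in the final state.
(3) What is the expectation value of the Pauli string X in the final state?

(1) |1> carries amplitude sqrt(2)/2 in the final state.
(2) The final state's coefficient on |0> equals sqrt(2)/2.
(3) In the final state, X has expectation 1.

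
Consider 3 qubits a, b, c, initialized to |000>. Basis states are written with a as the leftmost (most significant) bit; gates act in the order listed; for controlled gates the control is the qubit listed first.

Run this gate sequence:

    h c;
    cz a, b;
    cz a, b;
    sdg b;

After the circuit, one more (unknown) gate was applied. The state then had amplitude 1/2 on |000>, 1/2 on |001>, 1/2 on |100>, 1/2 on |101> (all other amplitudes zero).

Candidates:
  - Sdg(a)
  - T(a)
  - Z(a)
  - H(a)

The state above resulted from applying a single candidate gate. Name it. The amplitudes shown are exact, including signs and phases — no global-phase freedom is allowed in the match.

It was H(a) that produced the state shown.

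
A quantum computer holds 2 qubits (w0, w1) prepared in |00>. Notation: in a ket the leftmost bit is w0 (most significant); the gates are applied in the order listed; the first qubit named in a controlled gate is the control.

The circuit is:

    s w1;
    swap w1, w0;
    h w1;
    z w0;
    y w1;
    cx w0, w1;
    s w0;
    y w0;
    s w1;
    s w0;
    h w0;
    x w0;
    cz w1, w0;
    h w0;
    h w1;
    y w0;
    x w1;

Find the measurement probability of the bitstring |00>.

A full measurement returns |00> with probability 1/4.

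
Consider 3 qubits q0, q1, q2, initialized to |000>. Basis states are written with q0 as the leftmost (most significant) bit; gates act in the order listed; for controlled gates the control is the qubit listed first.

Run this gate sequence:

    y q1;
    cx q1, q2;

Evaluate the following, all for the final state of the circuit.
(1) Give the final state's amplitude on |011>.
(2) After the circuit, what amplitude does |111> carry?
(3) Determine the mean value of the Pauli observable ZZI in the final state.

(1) The amplitude on |011> is I.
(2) |111> carries amplitude 0 in the final state.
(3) In the final state, ZZI has expectation -1.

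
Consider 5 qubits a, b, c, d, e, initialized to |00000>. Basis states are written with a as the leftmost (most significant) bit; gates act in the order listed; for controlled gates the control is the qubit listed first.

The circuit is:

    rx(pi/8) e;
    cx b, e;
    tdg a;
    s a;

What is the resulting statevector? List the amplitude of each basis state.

The final amplitudes are cos(pi/16) on |00000>, -I*sin(pi/16) on |00001>, and 0 on every other basis state.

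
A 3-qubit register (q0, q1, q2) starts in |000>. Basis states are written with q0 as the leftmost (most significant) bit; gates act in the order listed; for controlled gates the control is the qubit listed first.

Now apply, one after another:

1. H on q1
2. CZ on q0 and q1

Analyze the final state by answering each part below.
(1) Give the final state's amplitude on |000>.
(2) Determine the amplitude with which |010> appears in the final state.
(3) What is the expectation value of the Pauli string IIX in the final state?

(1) The final state's coefficient on |000> equals sqrt(2)/2.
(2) The amplitude on |010> is sqrt(2)/2.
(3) In the final state, IIX has expectation 0.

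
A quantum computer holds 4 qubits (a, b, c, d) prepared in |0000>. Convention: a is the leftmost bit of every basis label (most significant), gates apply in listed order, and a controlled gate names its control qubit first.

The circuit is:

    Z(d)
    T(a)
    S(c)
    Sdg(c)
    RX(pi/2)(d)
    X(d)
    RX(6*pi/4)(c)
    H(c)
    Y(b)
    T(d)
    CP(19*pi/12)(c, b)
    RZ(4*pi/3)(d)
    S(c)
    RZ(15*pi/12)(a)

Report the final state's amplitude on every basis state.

After the circuit, the state carries amplitude sqrt(2)*(1 - I)*exp(5*I*pi/24)/4 on |0100>, sqrt(2)*(1 - I)*exp(7*I*pi/24)/4 on |0101>, sqrt(2)*(-1 - I)*exp(7*I*pi/24)/4 on |0110>, sqrt(2)*(-1 - I)*exp(3*I*pi/8)/4 on |0111>, and 0 on every other basis state. Key observation: the block from step 3 through step 4 cancels to the identity and can be dropped.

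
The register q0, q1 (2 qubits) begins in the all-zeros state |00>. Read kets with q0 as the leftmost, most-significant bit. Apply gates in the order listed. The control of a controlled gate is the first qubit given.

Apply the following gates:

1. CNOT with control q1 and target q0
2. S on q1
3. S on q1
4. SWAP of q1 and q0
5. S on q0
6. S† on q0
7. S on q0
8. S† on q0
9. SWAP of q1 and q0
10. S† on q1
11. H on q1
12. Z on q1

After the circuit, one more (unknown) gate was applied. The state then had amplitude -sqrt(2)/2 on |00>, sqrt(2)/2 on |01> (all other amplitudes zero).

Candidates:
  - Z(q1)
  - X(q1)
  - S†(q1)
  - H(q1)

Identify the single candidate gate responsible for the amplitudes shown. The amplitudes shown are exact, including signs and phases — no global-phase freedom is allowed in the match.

The applied gate was X(q1). Key observation: steps 3-10 multiply out to the identity, so the circuit reduces to the remaining gates.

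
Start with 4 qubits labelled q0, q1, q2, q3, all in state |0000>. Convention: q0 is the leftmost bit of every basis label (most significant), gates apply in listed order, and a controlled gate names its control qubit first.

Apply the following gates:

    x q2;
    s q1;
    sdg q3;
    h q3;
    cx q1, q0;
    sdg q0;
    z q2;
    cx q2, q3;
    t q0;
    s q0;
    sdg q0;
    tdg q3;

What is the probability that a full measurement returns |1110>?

A full measurement returns |1110> with probability 0.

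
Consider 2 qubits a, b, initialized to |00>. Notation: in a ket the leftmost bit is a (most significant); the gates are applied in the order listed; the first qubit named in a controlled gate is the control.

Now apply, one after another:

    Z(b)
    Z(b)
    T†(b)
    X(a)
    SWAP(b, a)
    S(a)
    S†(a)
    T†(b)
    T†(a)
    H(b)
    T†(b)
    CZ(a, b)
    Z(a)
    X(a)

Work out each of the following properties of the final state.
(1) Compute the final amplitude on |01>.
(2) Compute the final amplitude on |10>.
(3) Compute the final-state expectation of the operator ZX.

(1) |01> carries amplitude 0 in the final state.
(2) The final state's coefficient on |10> equals -sqrt(2)*exp(3*I*pi/4)/2.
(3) The observable ZX averages to sqrt(2)/2.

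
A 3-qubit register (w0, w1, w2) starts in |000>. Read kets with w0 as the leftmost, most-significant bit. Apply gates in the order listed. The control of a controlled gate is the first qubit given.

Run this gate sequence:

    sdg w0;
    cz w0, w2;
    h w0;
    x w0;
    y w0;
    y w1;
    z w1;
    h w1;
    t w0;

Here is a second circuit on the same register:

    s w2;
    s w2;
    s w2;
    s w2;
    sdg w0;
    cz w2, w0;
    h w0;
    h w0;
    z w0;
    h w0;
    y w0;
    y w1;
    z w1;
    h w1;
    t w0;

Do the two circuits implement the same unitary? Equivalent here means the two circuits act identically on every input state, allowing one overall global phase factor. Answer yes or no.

Yes: on every input state the two circuits agree up to one overall phase factor.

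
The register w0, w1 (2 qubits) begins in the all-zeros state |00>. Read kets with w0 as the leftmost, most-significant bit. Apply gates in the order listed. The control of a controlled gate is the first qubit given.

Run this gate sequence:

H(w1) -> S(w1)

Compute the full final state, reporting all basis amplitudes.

The resulting statevector has amplitude sqrt(2)/2 on |00>, sqrt(2)*I/2 on |01>, 0 on |10>, 0 on |11>.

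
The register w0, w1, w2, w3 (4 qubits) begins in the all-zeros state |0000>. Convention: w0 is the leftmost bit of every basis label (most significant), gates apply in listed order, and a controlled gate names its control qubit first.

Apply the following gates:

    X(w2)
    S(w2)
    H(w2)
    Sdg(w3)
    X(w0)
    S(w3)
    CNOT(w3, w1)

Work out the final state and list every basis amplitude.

The final amplitudes are sqrt(2)*I/2 on |1000>, -sqrt(2)*I/2 on |1010>, and 0 on every other basis state.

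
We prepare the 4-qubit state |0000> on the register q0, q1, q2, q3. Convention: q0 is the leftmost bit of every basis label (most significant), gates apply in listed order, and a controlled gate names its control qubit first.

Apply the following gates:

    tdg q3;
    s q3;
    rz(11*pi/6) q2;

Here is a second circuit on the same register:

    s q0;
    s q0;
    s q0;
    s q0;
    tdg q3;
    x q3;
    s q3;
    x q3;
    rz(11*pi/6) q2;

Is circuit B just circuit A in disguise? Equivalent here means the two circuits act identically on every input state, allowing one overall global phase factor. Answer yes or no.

No, they are not equivalent — no single phase factor reconciles the two unitaries.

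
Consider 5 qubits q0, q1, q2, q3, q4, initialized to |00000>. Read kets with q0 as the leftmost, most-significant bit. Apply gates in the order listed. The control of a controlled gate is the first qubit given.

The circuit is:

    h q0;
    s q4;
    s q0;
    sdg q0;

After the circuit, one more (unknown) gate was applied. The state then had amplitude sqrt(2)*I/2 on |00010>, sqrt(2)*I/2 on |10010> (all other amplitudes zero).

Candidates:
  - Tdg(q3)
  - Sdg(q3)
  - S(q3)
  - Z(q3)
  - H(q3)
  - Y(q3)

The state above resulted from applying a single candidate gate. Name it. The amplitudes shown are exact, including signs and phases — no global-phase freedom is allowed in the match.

The unique candidate consistent with the amplitudes is Y(q3).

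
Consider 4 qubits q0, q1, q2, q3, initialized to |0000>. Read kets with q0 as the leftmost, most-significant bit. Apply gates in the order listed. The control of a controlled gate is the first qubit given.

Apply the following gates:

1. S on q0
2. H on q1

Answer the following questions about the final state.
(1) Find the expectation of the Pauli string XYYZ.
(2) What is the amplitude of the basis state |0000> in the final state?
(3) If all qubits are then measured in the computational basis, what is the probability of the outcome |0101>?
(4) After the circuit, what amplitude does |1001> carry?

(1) The observable XYYZ averages to 0.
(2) |0000> carries amplitude sqrt(2)/2 in the final state.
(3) A full measurement returns |0101> with probability 0.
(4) |1001> carries amplitude 0 in the final state.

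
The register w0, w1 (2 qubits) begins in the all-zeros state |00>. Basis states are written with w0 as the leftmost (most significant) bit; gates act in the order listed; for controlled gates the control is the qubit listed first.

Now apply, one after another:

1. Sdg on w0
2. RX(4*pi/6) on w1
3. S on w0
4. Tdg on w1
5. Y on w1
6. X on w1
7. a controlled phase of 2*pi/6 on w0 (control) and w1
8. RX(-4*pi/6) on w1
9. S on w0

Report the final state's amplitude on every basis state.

After the circuit, the state carries amplitude -3*exp(I*pi/4)/4 + I/4 on |00>, sqrt(3)*(-1 + exp(3*I*pi/4))/4 on |01>, 0 on |10>, 0 on |11>.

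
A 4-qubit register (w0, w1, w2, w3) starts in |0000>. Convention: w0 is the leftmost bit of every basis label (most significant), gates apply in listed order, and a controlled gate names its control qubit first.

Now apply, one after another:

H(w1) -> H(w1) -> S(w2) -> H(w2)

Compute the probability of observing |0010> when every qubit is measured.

The probability of measuring |0010> is 1/2.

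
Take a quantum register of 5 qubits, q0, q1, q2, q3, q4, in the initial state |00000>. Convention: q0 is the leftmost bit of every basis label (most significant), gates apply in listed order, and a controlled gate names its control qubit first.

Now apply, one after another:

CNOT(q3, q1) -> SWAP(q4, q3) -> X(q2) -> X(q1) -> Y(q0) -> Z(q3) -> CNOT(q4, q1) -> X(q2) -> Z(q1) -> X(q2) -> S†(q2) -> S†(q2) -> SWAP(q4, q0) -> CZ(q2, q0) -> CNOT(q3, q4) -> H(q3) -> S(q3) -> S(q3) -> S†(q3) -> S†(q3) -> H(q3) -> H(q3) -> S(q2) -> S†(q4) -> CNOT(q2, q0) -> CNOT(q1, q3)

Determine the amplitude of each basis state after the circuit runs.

After the circuit, the state carries amplitude sqrt(2)*I/2 on |11101>, sqrt(2)*I/2 on |11111>, and 0 on every other basis state.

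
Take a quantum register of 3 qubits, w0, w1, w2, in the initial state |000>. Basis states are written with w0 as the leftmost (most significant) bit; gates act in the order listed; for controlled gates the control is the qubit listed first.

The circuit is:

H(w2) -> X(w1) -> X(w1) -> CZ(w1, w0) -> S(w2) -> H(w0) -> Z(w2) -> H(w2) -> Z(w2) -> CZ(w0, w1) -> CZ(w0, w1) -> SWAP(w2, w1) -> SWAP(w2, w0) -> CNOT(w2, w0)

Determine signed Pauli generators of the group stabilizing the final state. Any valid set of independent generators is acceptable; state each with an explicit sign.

One valid set of independent stabilizer generators is +XIX, -IYI, +ZIZ (any independent generating set of the same group is equally correct).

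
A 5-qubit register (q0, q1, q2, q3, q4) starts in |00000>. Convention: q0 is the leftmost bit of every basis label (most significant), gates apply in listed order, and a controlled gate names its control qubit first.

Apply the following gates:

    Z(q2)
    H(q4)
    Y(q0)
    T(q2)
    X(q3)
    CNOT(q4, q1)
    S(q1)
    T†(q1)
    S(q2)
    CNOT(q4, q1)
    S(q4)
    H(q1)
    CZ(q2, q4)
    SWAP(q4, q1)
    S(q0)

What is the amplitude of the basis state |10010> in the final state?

|10010> carries amplitude -1/2 in the final state.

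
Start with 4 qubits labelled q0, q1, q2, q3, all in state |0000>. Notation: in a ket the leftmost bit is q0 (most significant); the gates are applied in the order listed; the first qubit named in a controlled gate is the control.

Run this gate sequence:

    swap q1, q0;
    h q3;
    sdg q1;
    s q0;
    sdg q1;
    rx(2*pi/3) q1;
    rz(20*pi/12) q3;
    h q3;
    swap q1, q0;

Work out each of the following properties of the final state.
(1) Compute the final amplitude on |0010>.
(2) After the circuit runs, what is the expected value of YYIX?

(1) |0010> carries amplitude 0 in the final state.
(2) The expectation value of YYIX is 0.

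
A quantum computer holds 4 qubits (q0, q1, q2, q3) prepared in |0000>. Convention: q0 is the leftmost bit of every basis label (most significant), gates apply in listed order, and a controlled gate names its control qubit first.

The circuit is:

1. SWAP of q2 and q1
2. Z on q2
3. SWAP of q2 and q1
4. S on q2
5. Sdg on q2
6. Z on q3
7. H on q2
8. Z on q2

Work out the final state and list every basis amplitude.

After the circuit, the state carries amplitude sqrt(2)/2 on |0000>, -sqrt(2)/2 on |0010>, and 0 on every other basis state. Key observation: the block from step 4 through step 5 cancels to the identity and can be dropped.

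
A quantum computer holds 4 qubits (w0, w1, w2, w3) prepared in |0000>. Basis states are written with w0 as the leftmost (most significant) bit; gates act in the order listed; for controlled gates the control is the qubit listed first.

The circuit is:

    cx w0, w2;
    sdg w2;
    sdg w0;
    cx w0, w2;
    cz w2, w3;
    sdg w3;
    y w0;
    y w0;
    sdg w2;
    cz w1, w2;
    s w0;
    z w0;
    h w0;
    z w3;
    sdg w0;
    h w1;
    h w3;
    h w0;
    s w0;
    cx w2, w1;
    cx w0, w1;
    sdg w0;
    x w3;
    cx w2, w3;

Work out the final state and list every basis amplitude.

After the circuit, the state carries amplitude 1/4 - I/4 on |0000>, 1/4 - I/4 on |0001>, 0 on |0010>, 0 on |0011>, 1/4 - I/4 on |0100>, 1/4 - I/4 on |0101>, 0 on |0110>, 0 on |0111>, 1/4 + I/4 on |1000>, 1/4 + I/4 on |1001>, 0 on |1010>, 0 on |1011>, 1/4 + I/4 on |1100>, 1/4 + I/4 on |1101>, 0 on |1110>, 0 on |1111>.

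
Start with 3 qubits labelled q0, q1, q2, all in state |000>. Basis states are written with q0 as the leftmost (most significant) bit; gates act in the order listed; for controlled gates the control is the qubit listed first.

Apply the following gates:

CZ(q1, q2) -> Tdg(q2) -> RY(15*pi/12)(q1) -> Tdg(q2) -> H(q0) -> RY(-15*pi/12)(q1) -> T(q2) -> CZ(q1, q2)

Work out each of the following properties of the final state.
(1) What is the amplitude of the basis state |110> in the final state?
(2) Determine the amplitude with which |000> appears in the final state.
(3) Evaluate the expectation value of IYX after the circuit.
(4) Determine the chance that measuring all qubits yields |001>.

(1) The final state's coefficient on |110> equals 0.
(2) |000> carries amplitude sqrt(2)/2 in the final state.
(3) In the final state, IYX has expectation 0.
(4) The probability of measuring |001> is 0.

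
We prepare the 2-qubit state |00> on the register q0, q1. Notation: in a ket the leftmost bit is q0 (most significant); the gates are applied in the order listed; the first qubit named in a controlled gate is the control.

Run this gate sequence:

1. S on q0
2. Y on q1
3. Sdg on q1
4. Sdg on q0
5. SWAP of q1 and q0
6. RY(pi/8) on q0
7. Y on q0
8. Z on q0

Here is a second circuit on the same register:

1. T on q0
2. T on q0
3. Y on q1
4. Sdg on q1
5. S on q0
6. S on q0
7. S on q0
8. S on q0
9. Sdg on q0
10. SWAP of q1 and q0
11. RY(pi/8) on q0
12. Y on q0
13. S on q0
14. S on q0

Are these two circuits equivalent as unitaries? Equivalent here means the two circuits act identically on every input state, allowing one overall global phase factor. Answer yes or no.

Yes: on every input state the two circuits agree up to one overall phase factor.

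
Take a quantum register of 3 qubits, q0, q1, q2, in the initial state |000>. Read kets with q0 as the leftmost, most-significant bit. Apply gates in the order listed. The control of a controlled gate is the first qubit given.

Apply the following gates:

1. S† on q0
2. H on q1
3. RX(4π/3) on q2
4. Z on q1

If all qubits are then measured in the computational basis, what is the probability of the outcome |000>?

The probability of measuring |000> is 1/8.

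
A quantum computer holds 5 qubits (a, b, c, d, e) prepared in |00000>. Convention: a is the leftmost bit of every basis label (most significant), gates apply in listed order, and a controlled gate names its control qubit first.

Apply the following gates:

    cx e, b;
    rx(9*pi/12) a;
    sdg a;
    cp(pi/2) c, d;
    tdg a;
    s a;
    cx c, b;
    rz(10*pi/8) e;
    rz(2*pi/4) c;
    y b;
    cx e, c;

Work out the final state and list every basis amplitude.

The resulting statevector has amplitude -sqrt(2 - sqrt(2))*exp(5*I*pi/8)/2 on |01000>, sqrt(sqrt(2) + 2)*exp(7*I*pi/8)/2 on |11000>, and 0 on every other basis state.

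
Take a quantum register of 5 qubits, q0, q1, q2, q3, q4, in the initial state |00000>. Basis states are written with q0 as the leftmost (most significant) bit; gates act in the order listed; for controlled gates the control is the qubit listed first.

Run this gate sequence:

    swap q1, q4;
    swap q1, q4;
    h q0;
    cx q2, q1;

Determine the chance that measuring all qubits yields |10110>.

The probability of measuring |10110> is 0. Key observation: the block from step 1 through step 2 cancels to the identity and can be dropped.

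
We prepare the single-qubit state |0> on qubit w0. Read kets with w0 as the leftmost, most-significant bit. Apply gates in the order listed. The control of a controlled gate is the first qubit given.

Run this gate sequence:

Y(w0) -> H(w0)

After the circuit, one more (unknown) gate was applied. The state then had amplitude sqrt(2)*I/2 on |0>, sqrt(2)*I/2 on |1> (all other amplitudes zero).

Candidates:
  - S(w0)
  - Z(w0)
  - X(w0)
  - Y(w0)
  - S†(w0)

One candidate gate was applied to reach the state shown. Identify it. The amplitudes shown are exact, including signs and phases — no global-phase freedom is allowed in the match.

The applied gate was Z(w0).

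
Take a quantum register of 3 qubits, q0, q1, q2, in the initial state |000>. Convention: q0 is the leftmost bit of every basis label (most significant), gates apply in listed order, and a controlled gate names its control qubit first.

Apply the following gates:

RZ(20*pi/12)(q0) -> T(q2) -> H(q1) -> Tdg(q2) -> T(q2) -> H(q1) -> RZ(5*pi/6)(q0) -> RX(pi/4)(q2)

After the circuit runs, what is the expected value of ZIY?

The observable ZIY averages to -sqrt(2)/2. Key observation: the block from step 3 through step 6 cancels to the identity and can be dropped.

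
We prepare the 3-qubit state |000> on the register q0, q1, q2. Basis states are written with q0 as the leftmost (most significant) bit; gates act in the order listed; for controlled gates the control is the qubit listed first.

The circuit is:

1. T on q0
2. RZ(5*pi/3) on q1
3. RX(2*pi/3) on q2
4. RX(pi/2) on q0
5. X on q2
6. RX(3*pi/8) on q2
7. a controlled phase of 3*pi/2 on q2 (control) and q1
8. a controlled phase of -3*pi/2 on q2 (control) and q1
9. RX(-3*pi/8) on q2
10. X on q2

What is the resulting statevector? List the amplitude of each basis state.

The resulting statevector has amplitude -sqrt(2)*exp(I*pi/6)/4 on |000>, sqrt(6)*exp(2*I*pi/3)/4 on |001>, 0 on |010>, 0 on |011>, sqrt(2)*exp(2*I*pi/3)/4 on |100>, sqrt(6)*exp(I*pi/6)/4 on |101>, 0 on |110>, 0 on |111>. Key observation: gates 5-10 undo each other exactly, leaving only the rest of the circuit to track.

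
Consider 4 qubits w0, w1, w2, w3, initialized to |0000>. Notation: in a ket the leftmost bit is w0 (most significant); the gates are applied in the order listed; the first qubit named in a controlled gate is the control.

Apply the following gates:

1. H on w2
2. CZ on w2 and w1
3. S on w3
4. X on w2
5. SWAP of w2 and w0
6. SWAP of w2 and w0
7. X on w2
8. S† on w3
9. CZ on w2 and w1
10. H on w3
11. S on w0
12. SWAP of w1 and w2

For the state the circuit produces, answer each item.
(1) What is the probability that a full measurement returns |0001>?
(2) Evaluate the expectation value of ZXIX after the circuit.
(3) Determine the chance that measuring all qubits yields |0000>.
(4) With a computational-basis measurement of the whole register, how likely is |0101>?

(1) The probability of measuring |0001> is 1/4. Key observation: the block from step 2 through step 9 cancels to the identity and can be dropped.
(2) In the final state, ZXIX has expectation 1.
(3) Outcome |0000> occurs with probability 1/4.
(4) The probability of measuring |0101> is 1/4.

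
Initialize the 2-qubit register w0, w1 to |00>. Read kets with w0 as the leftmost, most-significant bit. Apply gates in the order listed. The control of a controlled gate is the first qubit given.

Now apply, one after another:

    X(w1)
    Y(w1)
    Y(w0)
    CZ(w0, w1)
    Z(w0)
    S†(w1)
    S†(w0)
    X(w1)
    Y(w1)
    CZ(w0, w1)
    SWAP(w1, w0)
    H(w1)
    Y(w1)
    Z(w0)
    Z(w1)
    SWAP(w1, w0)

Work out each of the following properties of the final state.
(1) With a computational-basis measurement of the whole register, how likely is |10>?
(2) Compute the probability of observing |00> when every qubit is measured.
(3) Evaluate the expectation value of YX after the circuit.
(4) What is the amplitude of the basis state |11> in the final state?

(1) Outcome |10> occurs with probability 1/2.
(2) A full measurement returns |00> with probability 1/2.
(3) The observable YX averages to 0.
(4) |11> carries amplitude 0 in the final state.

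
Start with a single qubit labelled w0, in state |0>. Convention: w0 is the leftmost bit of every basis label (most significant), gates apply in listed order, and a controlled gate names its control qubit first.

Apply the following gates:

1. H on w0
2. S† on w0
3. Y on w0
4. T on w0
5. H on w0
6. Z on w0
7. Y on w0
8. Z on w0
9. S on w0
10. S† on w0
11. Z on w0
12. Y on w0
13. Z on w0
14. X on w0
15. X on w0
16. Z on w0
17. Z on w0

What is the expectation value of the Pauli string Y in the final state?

The observable Y averages to sqrt(2)/2. Key observation: steps 7-12 multiply out to the identity, so the circuit reduces to the remaining gates.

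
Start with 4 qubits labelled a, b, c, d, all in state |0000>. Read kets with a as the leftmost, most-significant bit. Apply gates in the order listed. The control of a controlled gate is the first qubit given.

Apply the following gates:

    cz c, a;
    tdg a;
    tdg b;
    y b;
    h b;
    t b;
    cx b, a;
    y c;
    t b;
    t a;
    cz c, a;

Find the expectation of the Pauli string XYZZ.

The observable XYZZ averages to -sqrt(2)/2.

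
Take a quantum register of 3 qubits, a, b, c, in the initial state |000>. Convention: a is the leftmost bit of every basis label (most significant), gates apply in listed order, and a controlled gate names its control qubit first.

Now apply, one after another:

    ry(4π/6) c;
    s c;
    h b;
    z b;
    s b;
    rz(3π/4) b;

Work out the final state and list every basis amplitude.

The final amplitudes are -sqrt(2)*exp(5*I*pi/8)/4 on |000>, sqrt(6)*exp(I*pi/8)/4 on |001>, -sqrt(2)*exp(7*I*pi/8)/4 on |010>, sqrt(6)*exp(3*I*pi/8)/4 on |011>, 0 on |100>, 0 on |101>, 0 on |110>, 0 on |111>.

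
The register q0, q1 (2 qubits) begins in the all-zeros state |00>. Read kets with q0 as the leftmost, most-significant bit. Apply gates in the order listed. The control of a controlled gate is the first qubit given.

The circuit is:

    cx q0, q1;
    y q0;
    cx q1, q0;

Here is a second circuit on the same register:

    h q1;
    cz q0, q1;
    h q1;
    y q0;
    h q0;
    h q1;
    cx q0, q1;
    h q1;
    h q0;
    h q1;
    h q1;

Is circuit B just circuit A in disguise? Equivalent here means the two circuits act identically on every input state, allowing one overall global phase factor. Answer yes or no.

Yes — the two circuits implement the same unitary up to a global phase.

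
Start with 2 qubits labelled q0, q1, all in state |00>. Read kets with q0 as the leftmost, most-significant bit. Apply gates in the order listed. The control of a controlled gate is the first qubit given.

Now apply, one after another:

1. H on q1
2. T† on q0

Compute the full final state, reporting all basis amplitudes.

The final amplitudes are sqrt(2)/2 on |00>, sqrt(2)/2 on |01>, 0 on |10>, 0 on |11>.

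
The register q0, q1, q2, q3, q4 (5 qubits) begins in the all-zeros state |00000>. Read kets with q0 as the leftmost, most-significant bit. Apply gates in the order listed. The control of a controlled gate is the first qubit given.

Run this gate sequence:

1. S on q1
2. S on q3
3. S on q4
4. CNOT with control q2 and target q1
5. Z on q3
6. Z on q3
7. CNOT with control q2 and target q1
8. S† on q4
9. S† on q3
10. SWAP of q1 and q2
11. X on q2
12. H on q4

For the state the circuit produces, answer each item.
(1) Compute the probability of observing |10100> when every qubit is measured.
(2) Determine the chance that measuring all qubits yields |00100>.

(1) A full measurement returns |10100> with probability 0.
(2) Outcome |00100> occurs with probability 1/2.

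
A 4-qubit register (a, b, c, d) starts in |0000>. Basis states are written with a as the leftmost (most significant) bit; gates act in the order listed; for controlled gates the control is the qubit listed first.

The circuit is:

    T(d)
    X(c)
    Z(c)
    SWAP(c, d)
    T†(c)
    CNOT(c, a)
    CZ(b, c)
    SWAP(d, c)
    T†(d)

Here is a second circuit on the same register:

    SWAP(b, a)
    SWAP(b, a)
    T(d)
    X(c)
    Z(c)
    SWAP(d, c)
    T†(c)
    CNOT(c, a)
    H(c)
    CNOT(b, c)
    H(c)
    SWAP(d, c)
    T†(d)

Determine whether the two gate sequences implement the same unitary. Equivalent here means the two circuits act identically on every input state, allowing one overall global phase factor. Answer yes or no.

Yes: on every input state the two circuits agree up to one overall phase factor.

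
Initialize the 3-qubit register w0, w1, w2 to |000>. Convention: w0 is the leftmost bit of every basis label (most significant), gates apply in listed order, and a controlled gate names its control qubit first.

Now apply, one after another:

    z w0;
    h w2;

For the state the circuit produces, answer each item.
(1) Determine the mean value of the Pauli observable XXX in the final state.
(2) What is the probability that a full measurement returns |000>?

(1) In the final state, XXX has expectation 0.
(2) Outcome |000> occurs with probability 1/2.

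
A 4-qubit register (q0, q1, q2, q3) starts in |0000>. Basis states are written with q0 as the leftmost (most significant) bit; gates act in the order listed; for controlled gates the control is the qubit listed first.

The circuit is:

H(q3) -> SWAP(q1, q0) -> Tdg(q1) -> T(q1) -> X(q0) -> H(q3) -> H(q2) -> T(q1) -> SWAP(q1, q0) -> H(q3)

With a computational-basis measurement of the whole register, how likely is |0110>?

A full measurement returns |0110> with probability 1/4.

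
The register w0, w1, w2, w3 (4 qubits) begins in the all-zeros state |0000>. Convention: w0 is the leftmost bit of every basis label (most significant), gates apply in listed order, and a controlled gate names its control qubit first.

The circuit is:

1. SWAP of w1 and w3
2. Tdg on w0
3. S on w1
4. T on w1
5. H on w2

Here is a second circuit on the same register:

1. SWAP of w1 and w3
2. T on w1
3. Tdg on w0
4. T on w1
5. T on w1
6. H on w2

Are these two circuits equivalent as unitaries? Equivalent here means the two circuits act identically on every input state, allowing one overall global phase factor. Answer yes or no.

Yes: on every input state the two circuits agree up to one overall phase factor.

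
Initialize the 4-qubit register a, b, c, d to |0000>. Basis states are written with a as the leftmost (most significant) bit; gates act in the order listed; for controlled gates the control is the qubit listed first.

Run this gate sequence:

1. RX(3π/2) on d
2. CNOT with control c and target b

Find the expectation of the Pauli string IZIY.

The expectation value of IZIY is 1.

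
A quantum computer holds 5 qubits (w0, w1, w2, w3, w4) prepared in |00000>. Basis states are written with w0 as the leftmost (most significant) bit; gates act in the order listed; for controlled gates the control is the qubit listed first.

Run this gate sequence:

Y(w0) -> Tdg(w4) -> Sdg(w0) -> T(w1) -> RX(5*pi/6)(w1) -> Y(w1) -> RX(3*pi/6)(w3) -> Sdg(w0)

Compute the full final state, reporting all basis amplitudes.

The resulting statevector has amplitude I*(1 + sqrt(3))/4 on |10000>, 1/4 + sqrt(3)/4 on |10010>, -1/4 + sqrt(3)/4 on |11000>, I*(1 - sqrt(3))/4 on |11010>, and 0 on every other basis state.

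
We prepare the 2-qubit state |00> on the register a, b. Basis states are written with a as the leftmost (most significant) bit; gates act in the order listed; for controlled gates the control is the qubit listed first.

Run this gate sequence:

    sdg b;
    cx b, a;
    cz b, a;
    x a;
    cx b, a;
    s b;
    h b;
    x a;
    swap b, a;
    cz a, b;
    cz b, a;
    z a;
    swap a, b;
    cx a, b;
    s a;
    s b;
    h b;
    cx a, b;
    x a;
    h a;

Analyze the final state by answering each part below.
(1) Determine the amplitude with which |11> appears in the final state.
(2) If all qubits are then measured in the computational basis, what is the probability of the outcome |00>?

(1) The final state's coefficient on |11> equals sqrt(2)*(-1 - I)/4.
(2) The probability of measuring |00> is 1/4.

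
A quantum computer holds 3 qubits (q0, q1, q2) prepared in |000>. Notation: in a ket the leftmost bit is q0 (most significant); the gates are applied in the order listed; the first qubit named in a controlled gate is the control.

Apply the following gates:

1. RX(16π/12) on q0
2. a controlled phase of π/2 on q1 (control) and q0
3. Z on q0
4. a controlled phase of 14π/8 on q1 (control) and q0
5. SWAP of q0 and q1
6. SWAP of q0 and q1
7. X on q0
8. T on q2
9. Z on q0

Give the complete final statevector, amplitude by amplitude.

After the circuit, the state carries amplitude sqrt(3)*I/2 on |000>, 1/2 on |100>, and 0 on every other basis state. Key observation: gates 5-6 undo each other exactly, leaving only the rest of the circuit to track.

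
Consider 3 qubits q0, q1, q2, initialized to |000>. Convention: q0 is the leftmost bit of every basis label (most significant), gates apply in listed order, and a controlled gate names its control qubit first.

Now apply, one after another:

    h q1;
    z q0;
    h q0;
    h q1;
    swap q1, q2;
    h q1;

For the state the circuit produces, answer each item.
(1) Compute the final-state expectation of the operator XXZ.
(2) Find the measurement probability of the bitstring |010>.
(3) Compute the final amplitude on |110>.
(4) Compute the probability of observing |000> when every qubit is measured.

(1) The expectation value of XXZ is 1.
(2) Outcome |010> occurs with probability 1/4.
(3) The amplitude on |110> is 1/2.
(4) The probability of measuring |000> is 1/4.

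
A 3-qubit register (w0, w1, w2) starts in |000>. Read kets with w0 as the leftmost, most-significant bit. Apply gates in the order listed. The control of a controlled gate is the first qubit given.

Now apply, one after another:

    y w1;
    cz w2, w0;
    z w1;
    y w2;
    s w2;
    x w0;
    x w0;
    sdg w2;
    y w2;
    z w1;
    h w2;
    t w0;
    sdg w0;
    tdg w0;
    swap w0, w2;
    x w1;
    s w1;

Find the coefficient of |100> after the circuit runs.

The amplitude on |100> is sqrt(2)*I/2. Key observation: the block from step 3 through step 10 cancels to the identity and can be dropped.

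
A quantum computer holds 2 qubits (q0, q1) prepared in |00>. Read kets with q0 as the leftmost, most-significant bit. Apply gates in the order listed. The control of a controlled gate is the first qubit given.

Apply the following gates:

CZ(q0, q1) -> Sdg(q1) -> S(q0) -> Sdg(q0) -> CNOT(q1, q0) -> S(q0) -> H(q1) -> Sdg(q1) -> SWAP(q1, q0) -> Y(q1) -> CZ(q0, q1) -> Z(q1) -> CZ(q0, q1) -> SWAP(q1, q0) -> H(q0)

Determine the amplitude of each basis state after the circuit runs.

The resulting statevector has amplitude -I/2 on |00>, -1/2 on |01>, I/2 on |10>, 1/2 on |11>.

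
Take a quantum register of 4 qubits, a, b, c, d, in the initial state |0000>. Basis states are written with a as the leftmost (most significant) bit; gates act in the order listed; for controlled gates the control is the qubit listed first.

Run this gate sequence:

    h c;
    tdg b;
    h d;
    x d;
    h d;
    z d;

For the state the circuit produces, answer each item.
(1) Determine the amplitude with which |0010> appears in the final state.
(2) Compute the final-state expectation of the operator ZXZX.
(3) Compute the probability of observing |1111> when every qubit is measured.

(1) |0010> carries amplitude sqrt(2)/2 in the final state.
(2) In the final state, ZXZX has expectation 0.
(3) The probability of measuring |1111> is 0.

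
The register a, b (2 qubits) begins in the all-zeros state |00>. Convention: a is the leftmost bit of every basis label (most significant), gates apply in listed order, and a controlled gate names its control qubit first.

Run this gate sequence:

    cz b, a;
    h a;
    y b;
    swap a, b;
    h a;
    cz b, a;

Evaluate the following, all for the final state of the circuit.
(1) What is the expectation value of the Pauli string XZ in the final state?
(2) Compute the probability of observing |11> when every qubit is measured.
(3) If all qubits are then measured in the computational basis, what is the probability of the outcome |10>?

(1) The expectation value of XZ is -1.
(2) Outcome |11> occurs with probability 1/4.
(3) A full measurement returns |10> with probability 1/4.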